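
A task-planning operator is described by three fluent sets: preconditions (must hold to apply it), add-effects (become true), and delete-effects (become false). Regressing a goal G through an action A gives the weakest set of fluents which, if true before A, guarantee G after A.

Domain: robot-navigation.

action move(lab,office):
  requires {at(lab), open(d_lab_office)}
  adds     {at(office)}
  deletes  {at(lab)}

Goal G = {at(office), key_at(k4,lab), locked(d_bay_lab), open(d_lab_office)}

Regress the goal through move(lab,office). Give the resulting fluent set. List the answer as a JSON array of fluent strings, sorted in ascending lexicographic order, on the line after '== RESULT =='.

Compute (G \ add) ∪ pre:
  G ∩ del = {}  (empty — regression defined)
  G \ add = {at(office), key_at(k4,lab), locked(d_bay_lab), open(d_lab_office)} \ {at(office)} = {key_at(k4,lab), locked(d_bay_lab), open(d_lab_office)}
  ∪ pre   = {key_at(k4,lab), locked(d_bay_lab), open(d_lab_office)} ∪ {at(lab), open(d_lab_office)}
          = {at(lab), key_at(k4,lab), locked(d_bay_lab), open(d_lab_office)}

== RESULT ==
["at(lab)", "key_at(k4,lab)", "locked(d_bay_lab)", "open(d_lab_office)"]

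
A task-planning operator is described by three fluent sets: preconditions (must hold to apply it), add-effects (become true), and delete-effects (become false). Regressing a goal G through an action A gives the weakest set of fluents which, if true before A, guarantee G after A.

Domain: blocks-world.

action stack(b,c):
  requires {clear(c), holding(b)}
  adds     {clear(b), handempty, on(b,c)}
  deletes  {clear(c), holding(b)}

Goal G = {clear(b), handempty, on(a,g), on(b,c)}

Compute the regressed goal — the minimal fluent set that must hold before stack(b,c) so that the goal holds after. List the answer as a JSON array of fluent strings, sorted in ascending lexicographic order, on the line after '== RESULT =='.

Compute (G \ add) ∪ pre:
  G ∩ del = {}  (empty — regression defined)
  G \ add = {clear(b), handempty, on(a,g), on(b,c)} \ {clear(b), handempty, on(b,c)} = {on(a,g)}
  ∪ pre   = {on(a,g)} ∪ {clear(c), holding(b)}
          = {clear(c), holding(b), on(a,g)}

== RESULT ==
["clear(c)", "holding(b)", "on(a,g)"]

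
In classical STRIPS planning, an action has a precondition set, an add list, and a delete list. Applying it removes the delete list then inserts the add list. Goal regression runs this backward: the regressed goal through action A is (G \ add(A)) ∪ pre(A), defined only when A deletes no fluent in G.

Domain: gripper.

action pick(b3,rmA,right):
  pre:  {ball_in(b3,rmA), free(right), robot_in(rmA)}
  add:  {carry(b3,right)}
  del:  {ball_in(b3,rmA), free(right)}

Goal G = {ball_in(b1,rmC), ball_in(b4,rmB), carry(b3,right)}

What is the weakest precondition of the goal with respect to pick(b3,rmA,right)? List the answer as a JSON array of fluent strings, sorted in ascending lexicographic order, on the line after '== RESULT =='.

Compute (G \ add) ∪ pre:
  G ∩ del = {}  (empty — regression defined)
  G \ add = {ball_in(b1,rmC), ball_in(b4,rmB), carry(b3,right)} \ {carry(b3,right)} = {ball_in(b1,rmC), ball_in(b4,rmB)}
  ∪ pre   = {ball_in(b1,rmC), ball_in(b4,rmB)} ∪ {ball_in(b3,rmA), free(right), robot_in(rmA)}
          = {ball_in(b1,rmC), ball_in(b3,rmA), ball_in(b4,rmB), free(right), robot_in(rmA)}

== RESULT ==
["ball_in(b1,rmC)", "ball_in(b3,rmA)", "ball_in(b4,rmB)", "free(right)", "robot_in(rmA)"]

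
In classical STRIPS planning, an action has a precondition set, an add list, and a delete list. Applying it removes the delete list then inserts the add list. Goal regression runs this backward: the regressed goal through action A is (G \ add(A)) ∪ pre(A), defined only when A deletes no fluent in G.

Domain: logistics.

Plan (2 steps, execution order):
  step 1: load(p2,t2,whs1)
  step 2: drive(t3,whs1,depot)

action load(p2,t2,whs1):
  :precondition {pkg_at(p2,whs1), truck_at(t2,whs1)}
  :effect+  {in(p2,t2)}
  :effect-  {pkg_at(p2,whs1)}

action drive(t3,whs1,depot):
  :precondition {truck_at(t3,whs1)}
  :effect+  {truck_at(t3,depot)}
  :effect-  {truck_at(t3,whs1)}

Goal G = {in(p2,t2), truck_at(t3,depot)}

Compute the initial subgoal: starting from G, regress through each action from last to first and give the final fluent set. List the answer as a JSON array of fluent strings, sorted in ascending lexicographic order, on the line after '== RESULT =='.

Regress step by step:
  through step 2 (drive(t3,whs1,depot)): drop {truck_at(t3,depot)}, keep {in(p2,t2)}, require {truck_at(t3,whs1)}
    → {in(p2,t2), truck_at(t3,whs1)}
  through step 1 (load(p2,t2,whs1)): drop {in(p2,t2)}, keep {truck_at(t3,whs1)}, require {pkg_at(p2,whs1), truck_at(t2,whs1)}
    → {pkg_at(p2,whs1), truck_at(t2,whs1), truck_at(t3,whs1)}

== RESULT ==
["pkg_at(p2,whs1)", "truck_at(t2,whs1)", "truck_at(t3,whs1)"]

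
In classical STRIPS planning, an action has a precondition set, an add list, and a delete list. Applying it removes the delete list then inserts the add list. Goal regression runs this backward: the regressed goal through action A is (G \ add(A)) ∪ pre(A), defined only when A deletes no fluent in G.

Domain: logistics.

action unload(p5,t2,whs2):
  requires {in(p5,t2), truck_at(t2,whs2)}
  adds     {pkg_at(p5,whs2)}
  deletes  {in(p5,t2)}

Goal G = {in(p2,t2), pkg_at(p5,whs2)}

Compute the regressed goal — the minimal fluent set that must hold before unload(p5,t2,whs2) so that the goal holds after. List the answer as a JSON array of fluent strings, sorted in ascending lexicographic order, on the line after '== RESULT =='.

Compute (G \ add) ∪ pre:
  G ∩ del = {}  (empty — regression defined)
  G \ add = {in(p2,t2), pkg_at(p5,whs2)} \ {pkg_at(p5,whs2)} = {in(p2,t2)}
  ∪ pre   = {in(p2,t2)} ∪ {in(p5,t2), truck_at(t2,whs2)}
          = {in(p2,t2), in(p5,t2), truck_at(t2,whs2)}

== RESULT ==
["in(p2,t2)", "in(p5,t2)", "truck_at(t2,whs2)"]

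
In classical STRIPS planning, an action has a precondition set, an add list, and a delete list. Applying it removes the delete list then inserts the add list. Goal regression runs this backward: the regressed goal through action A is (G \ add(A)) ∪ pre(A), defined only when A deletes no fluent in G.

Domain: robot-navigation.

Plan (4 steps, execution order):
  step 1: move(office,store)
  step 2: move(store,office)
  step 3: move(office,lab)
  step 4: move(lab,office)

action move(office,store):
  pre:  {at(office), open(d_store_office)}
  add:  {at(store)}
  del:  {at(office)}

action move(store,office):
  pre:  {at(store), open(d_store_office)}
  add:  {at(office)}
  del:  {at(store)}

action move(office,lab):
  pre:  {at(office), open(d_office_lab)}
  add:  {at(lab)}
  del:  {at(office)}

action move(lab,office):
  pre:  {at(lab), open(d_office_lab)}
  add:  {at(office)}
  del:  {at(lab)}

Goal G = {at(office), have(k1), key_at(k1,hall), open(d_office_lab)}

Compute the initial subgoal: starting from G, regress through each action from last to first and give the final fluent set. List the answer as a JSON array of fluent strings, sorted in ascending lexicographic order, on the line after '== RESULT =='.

Regress step by step:
  through step 4 (move(lab,office)): drop {at(office)}, keep {have(k1), key_at(k1,hall), open(d_office_lab)}, require {at(lab), open(d_office_lab)}
    → {at(lab), have(k1), key_at(k1,hall), open(d_office_lab)}
  through step 3 (move(office,lab)): drop {at(lab)}, keep {have(k1), key_at(k1,hall), open(d_office_lab)}, require {at(office), open(d_office_lab)}
    → {at(office), have(k1), key_at(k1,hall), open(d_office_lab)}
  through step 2 (move(store,office)): drop {at(office)}, keep {have(k1), key_at(k1,hall), open(d_office_lab)}, require {at(store), open(d_store_office)}
    → {at(store), have(k1), key_at(k1,hall), open(d_office_lab), open(d_store_office)}
  through step 1 (move(office,store)): drop {at(store)}, keep {have(k1), key_at(k1,hall), open(d_office_lab), open(d_store_office)}, require {at(office), open(d_store_office)}
    → {at(office), have(k1), key_at(k1,hall), open(d_office_lab), open(d_store_office)}

== RESULT ==
["at(office)", "have(k1)", "key_at(k1,hall)", "open(d_office_lab)", "open(d_store_office)"]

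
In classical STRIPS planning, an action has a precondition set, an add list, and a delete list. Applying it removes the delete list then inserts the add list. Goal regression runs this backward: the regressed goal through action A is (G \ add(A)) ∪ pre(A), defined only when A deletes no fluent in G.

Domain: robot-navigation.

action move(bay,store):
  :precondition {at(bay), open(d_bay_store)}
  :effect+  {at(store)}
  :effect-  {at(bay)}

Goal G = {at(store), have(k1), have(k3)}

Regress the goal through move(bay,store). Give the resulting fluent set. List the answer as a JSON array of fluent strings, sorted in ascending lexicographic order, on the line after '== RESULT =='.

Compute (G \ add) ∪ pre:
  G ∩ del = {}  (empty — regression defined)
  G \ add = {at(store), have(k1), have(k3)} \ {at(store)} = {have(k1), have(k3)}
  ∪ pre   = {have(k1), have(k3)} ∪ {at(bay), open(d_bay_store)}
          = {at(bay), have(k1), have(k3), open(d_bay_store)}

== RESULT ==
["at(bay)", "have(k1)", "have(k3)", "open(d_bay_store)"]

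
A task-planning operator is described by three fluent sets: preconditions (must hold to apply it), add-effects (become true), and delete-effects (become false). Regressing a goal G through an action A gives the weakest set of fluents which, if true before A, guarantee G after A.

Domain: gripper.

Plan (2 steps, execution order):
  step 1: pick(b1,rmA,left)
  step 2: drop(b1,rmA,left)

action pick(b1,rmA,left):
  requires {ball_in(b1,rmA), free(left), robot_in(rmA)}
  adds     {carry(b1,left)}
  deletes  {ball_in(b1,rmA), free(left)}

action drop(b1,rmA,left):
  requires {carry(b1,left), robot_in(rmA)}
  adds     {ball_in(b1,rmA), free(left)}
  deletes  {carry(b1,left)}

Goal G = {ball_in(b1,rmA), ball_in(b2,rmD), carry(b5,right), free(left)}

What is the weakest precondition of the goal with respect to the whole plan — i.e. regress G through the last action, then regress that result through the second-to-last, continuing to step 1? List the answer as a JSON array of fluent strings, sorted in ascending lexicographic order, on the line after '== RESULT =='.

Work backward from the goal:
  through step 2 (drop(b1,rmA,left)): drop {ball_in(b1,rmA), free(left)}, keep {ball_in(b2,rmD), carry(b5,right)}, require {carry(b1,left), robot_in(rmA)}
    → {ball_in(b2,rmD), carry(b1,left), carry(b5,right), robot_in(rmA)}
  through step 1 (pick(b1,rmA,left)): drop {carry(b1,left)}, keep {ball_in(b2,rmD), carry(b5,right), robot_in(rmA)}, require {ball_in(b1,rmA), free(left), robot_in(rmA)}
    → {ball_in(b1,rmA), ball_in(b2,rmD), carry(b5,right), free(left), robot_in(rmA)}

== RESULT ==
["ball_in(b1,rmA)", "ball_in(b2,rmD)", "carry(b5,right)", "free(left)", "robot_in(rmA)"]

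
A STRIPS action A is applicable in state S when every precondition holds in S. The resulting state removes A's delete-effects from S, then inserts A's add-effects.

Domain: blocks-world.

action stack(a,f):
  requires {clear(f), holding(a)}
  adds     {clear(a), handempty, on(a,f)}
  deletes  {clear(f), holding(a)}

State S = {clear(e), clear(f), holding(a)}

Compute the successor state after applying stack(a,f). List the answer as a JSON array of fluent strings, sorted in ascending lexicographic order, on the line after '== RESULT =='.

Progress:
  pre ⊆ S: {clear(f), holding(a)} ⊆ S  — applicable
  S \ del = {clear(e)}
  ∪ add   = {clear(a), clear(e), handempty, on(a,f)}

== RESULT ==
["clear(a)", "clear(e)", "handempty", "on(a,f)"]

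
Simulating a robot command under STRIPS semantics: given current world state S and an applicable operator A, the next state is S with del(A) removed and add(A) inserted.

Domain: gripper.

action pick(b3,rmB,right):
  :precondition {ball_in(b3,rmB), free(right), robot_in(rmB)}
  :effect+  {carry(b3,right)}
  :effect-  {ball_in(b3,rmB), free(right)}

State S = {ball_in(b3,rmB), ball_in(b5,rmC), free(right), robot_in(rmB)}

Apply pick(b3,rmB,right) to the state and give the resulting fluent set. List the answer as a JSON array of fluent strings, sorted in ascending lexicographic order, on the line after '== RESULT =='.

Progress:
  pre ⊆ S: {ball_in(b3,rmB), free(right), robot_in(rmB)} ⊆ S  — applicable
  S \ del = {ball_in(b5,rmC), robot_in(rmB)}
  ∪ add   = {ball_in(b5,rmC), carry(b3,right), robot_in(rmB)}

== RESULT ==
["ball_in(b5,rmC)", "carry(b3,right)", "robot_in(rmB)"]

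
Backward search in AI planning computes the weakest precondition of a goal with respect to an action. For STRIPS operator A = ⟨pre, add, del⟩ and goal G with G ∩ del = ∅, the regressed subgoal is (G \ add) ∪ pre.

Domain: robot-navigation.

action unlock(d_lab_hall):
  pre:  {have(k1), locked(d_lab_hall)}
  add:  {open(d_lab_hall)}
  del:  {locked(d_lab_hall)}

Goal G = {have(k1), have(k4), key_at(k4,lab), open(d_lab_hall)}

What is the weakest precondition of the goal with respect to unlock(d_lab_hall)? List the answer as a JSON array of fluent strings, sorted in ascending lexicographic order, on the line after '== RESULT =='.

Regress:
  G ∩ del = {}  (empty — regression defined)
  G \ add = {have(k1), have(k4), key_at(k4,lab), open(d_lab_hall)} \ {open(d_lab_hall)} = {have(k1), have(k4), key_at(k4,lab)}
  ∪ pre   = {have(k1), have(k4), key_at(k4,lab)} ∪ {have(k1), locked(d_lab_hall)}
          = {have(k1), have(k4), key_at(k4,lab), locked(d_lab_hall)}

== RESULT ==
["have(k1)", "have(k4)", "key_at(k4,lab)", "locked(d_lab_hall)"]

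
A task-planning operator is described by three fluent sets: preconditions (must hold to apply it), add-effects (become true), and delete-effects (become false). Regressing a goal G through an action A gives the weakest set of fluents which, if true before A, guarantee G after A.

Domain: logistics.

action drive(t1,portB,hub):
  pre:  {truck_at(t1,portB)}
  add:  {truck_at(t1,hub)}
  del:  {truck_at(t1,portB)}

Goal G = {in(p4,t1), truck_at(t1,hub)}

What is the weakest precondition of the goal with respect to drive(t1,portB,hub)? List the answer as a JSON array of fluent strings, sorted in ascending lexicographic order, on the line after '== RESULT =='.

Regress:
  G ∩ del = {}  (empty — regression defined)
  G \ add = {in(p4,t1), truck_at(t1,hub)} \ {truck_at(t1,hub)} = {in(p4,t1)}
  ∪ pre   = {in(p4,t1)} ∪ {truck_at(t1,portB)}
          = {in(p4,t1), truck_at(t1,portB)}

== RESULT ==
["in(p4,t1)", "truck_at(t1,portB)"]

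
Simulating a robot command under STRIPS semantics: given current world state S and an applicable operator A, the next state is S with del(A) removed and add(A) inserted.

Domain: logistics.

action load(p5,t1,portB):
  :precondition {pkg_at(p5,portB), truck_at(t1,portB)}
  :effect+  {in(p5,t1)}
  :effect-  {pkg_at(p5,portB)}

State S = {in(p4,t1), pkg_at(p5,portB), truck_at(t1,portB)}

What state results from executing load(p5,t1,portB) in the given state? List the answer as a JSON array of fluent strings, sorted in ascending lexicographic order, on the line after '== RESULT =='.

Compute (S \ del) ∪ add:
  pre ⊆ S: {pkg_at(p5,portB), truck_at(t1,portB)} ⊆ S  — applicable
  S \ del = {in(p4,t1), truck_at(t1,portB)}
  ∪ add   = {in(p4,t1), in(p5,t1), truck_at(t1,portB)}

== RESULT ==
["in(p4,t1)", "in(p5,t1)", "truck_at(t1,portB)"]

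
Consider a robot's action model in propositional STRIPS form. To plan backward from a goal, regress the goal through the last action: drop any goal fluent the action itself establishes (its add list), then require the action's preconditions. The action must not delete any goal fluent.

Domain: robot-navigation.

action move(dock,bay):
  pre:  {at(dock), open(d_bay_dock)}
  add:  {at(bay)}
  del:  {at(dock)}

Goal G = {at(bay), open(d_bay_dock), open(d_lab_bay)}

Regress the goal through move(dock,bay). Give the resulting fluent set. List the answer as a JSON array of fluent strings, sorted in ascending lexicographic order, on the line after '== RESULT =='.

Regress:
  G ∩ del = {}  (empty — regression defined)
  G \ add = {at(bay), open(d_bay_dock), open(d_lab_bay)} \ {at(bay)} = {open(d_bay_dock), open(d_lab_bay)}
  ∪ pre   = {open(d_bay_dock), open(d_lab_bay)} ∪ {at(dock), open(d_bay_dock)}
          = {at(dock), open(d_bay_dock), open(d_lab_bay)}

== RESULT ==
["at(dock)", "open(d_bay_dock)", "open(d_lab_bay)"]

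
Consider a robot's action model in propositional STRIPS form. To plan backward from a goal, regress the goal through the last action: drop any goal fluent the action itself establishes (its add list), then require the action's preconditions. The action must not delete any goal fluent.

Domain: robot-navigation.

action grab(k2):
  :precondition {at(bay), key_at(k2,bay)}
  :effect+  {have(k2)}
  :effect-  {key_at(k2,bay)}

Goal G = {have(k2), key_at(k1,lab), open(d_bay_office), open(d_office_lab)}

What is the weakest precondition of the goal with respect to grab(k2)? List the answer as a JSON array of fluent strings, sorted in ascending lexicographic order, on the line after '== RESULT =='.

Compute (G \ add) ∪ pre:
  G ∩ del = {}  (empty — regression defined)
  G \ add = {have(k2), key_at(k1,lab), open(d_bay_office), open(d_office_lab)} \ {have(k2)} = {key_at(k1,lab), open(d_bay_office), open(d_office_lab)}
  ∪ pre   = {key_at(k1,lab), open(d_bay_office), open(d_office_lab)} ∪ {at(bay), key_at(k2,bay)}
          = {at(bay), key_at(k1,lab), key_at(k2,bay), open(d_bay_office), open(d_office_lab)}

== RESULT ==
["at(bay)", "key_at(k1,lab)", "key_at(k2,bay)", "open(d_bay_office)", "open(d_office_lab)"]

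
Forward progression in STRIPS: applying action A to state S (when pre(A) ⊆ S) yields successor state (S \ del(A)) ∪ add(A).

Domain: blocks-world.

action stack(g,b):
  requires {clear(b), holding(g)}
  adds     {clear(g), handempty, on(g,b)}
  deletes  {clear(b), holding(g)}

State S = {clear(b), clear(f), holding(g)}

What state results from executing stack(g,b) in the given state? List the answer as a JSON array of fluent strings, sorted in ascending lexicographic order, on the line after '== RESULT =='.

Compute (S \ del) ∪ add:
  pre ⊆ S: {clear(b), holding(g)} ⊆ S  — applicable
  S \ del = {clear(f)}
  ∪ add   = {clear(f), clear(g), handempty, on(g,b)}

== RESULT ==
["clear(f)", "clear(g)", "handempty", "on(g,b)"]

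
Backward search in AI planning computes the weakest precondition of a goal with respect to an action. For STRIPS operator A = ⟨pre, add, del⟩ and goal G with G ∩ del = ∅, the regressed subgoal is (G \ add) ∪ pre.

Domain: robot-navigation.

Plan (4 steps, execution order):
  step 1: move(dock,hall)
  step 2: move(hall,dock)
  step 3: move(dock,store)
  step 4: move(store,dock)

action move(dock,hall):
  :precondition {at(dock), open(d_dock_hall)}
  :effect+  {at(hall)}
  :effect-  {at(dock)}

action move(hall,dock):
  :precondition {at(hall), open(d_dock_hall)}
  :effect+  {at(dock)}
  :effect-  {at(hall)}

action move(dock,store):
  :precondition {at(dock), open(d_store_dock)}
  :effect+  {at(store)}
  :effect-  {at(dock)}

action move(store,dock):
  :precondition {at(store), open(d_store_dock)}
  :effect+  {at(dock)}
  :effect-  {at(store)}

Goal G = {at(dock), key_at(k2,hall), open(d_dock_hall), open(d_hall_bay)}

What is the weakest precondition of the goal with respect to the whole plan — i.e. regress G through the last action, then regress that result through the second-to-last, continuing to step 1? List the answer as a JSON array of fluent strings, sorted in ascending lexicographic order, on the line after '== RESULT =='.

Regress step by step:
  through step 4 (move(store,dock)): drop {at(dock)}, keep {key_at(k2,hall), open(d_dock_hall), open(d_hall_bay)}, require {at(store), open(d_store_dock)}
    → {at(store), key_at(k2,hall), open(d_dock_hall), open(d_hall_bay), open(d_store_dock)}
  through step 3 (move(dock,store)): drop {at(store)}, keep {key_at(k2,hall), open(d_dock_hall), open(d_hall_bay), open(d_store_dock)}, require {at(dock), open(d_store_dock)}
    → {at(dock), key_at(k2,hall), open(d_dock_hall), open(d_hall_bay), open(d_store_dock)}
  through step 2 (move(hall,dock)): drop {at(dock)}, keep {key_at(k2,hall), open(d_dock_hall), open(d_hall_bay), open(d_store_dock)}, require {at(hall), open(d_dock_hall)}
    → {at(hall), key_at(k2,hall), open(d_dock_hall), open(d_hall_bay), open(d_store_dock)}
  through step 1 (move(dock,hall)): drop {at(hall)}, keep {key_at(k2,hall), open(d_dock_hall), open(d_hall_bay), open(d_store_dock)}, require {at(dock), open(d_dock_hall)}
    → {at(dock), key_at(k2,hall), open(d_dock_hall), open(d_hall_bay), open(d_store_dock)}

== RESULT ==
["at(dock)", "key_at(k2,hall)", "open(d_dock_hall)", "open(d_hall_bay)", "open(d_store_dock)"]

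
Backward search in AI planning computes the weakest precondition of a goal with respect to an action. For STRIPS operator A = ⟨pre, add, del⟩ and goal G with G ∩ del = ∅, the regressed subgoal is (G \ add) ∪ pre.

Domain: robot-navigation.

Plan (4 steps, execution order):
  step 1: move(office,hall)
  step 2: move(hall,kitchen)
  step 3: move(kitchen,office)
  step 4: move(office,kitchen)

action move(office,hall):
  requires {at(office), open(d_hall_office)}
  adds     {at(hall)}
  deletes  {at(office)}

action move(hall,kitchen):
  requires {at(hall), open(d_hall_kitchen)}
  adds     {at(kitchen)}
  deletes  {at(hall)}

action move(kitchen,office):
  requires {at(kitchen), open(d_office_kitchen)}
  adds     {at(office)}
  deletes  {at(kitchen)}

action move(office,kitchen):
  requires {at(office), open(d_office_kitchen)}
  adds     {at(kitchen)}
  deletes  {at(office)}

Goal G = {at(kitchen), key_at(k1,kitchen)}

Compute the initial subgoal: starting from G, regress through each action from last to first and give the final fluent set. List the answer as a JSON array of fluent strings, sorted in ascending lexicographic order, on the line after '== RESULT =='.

Work backward from the goal:
  through step 4 (move(office,kitchen)): drop {at(kitchen)}, keep {key_at(k1,kitchen)}, require {at(office), open(d_office_kitchen)}
    → {at(office), key_at(k1,kitchen), open(d_office_kitchen)}
  through step 3 (move(kitchen,office)): drop {at(office)}, keep {key_at(k1,kitchen), open(d_office_kitchen)}, require {at(kitchen), open(d_office_kitchen)}
    → {at(kitchen), key_at(k1,kitchen), open(d_office_kitchen)}
  through step 2 (move(hall,kitchen)): drop {at(kitchen)}, keep {key_at(k1,kitchen), open(d_office_kitchen)}, require {at(hall), open(d_hall_kitchen)}
    → {at(hall), key_at(k1,kitchen), open(d_hall_kitchen), open(d_office_kitchen)}
  through step 1 (move(office,hall)): drop {at(hall)}, keep {key_at(k1,kitchen), open(d_hall_kitchen), open(d_office_kitchen)}, require {at(office), open(d_hall_office)}
    → {at(office), key_at(k1,kitchen), open(d_hall_kitchen), open(d_hall_office), open(d_office_kitchen)}

== RESULT ==
["at(office)", "key_at(k1,kitchen)", "open(d_hall_kitchen)", "open(d_hall_office)", "open(d_office_kitchen)"]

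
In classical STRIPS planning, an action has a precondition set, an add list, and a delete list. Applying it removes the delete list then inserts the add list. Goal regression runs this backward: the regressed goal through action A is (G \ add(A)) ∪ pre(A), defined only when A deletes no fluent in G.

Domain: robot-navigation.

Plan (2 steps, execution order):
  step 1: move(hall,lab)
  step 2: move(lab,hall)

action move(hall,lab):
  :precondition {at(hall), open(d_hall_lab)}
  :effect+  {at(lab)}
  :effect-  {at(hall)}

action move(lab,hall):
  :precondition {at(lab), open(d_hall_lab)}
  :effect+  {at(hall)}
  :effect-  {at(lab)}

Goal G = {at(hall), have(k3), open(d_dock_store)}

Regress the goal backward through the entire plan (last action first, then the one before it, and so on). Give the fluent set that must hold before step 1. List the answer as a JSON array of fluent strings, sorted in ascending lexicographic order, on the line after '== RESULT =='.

Regress step by step:
  through step 2 (move(lab,hall)): drop {at(hall)}, keep {have(k3), open(d_dock_store)}, require {at(lab), open(d_hall_lab)}
    → {at(lab), have(k3), open(d_dock_store), open(d_hall_lab)}
  through step 1 (move(hall,lab)): drop {at(lab)}, keep {have(k3), open(d_dock_store), open(d_hall_lab)}, require {at(hall), open(d_hall_lab)}
    → {at(hall), have(k3), open(d_dock_store), open(d_hall_lab)}

== RESULT ==
["at(hall)", "have(k3)", "open(d_dock_store)", "open(d_hall_lab)"]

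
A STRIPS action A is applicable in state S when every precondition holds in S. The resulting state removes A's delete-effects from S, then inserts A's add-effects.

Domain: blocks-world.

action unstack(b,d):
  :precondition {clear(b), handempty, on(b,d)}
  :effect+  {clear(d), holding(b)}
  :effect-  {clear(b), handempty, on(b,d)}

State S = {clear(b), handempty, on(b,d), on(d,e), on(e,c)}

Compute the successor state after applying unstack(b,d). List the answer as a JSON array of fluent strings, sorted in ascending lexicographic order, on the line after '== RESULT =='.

Compute (S \ del) ∪ add:
  pre ⊆ S: {clear(b), handempty, on(b,d)} ⊆ S  — applicable
  S \ del = {on(d,e), on(e,c)}
  ∪ add   = {clear(d), holding(b), on(d,e), on(e,c)}

== RESULT ==
["clear(d)", "holding(b)", "on(d,e)", "on(e,c)"]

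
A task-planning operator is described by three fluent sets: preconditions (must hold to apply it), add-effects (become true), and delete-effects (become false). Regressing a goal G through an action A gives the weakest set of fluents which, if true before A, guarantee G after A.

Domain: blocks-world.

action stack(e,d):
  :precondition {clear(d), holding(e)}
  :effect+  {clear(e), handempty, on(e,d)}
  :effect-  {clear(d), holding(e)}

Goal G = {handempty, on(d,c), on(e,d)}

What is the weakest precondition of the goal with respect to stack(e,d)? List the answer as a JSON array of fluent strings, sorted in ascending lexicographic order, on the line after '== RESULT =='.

Regress:
  G ∩ del = {}  (empty — regression defined)
  G \ add = {handempty, on(d,c), on(e,d)} \ {clear(e), handempty, on(e,d)} = {on(d,c)}
  ∪ pre   = {on(d,c)} ∪ {clear(d), holding(e)}
          = {clear(d), holding(e), on(d,c)}

== RESULT ==
["clear(d)", "holding(e)", "on(d,c)"]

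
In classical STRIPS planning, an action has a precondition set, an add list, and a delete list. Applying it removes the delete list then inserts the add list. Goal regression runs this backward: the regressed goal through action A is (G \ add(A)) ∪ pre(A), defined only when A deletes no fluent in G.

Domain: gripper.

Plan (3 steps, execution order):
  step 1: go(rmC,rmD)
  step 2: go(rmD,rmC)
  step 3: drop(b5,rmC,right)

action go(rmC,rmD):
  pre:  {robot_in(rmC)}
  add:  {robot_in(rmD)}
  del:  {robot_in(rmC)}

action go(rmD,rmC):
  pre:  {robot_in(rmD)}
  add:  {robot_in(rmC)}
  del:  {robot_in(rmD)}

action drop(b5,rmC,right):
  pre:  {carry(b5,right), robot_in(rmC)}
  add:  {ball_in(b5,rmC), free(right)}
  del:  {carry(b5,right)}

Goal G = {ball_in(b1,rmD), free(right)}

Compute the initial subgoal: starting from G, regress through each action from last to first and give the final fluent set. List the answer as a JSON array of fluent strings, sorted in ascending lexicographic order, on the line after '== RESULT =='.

Work backward from the goal:
  through step 3 (drop(b5,rmC,right)): drop {free(right)}, keep {ball_in(b1,rmD)}, require {carry(b5,right), robot_in(rmC)}
    → {ball_in(b1,rmD), carry(b5,right), robot_in(rmC)}
  through step 2 (go(rmD,rmC)): drop {robot_in(rmC)}, keep {ball_in(b1,rmD), carry(b5,right)}, require {robot_in(rmD)}
    → {ball_in(b1,rmD), carry(b5,right), robot_in(rmD)}
  through step 1 (go(rmC,rmD)): drop {robot_in(rmD)}, keep {ball_in(b1,rmD), carry(b5,right)}, require {robot_in(rmC)}
    → {ball_in(b1,rmD), carry(b5,right), robot_in(rmC)}

== RESULT ==
["ball_in(b1,rmD)", "carry(b5,right)", "robot_in(rmC)"]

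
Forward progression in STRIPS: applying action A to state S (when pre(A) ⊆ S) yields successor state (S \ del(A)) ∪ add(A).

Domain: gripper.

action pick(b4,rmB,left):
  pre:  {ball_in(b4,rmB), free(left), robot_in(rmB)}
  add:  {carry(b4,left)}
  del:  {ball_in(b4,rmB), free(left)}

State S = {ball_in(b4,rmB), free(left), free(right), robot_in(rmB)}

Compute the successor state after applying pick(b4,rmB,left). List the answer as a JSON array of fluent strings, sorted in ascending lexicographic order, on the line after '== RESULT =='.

Compute (S \ del) ∪ add:
  pre ⊆ S: {ball_in(b4,rmB), free(left), robot_in(rmB)} ⊆ S  — applicable
  S \ del = {free(right), robot_in(rmB)}
  ∪ add   = {carry(b4,left), free(right), robot_in(rmB)}

== RESULT ==
["carry(b4,left)", "free(right)", "robot_in(rmB)"]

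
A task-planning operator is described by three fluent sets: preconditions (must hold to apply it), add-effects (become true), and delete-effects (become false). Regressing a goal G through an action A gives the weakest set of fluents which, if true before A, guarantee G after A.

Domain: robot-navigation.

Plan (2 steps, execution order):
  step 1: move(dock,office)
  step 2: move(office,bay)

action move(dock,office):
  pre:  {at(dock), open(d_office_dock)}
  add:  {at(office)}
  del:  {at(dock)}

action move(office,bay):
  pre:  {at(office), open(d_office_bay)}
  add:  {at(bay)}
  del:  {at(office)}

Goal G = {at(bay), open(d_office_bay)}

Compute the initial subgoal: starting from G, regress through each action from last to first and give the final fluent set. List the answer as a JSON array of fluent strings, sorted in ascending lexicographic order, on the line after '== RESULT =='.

Regress step by step:
  through step 2 (move(office,bay)): drop {at(bay)}, keep {open(d_office_bay)}, require {at(office), open(d_office_bay)}
    → {at(office), open(d_office_bay)}
  through step 1 (move(dock,office)): drop {at(office)}, keep {open(d_office_bay)}, require {at(dock), open(d_office_dock)}
    → {at(dock), open(d_office_bay), open(d_office_dock)}

== RESULT ==
["at(dock)", "open(d_office_bay)", "open(d_office_dock)"]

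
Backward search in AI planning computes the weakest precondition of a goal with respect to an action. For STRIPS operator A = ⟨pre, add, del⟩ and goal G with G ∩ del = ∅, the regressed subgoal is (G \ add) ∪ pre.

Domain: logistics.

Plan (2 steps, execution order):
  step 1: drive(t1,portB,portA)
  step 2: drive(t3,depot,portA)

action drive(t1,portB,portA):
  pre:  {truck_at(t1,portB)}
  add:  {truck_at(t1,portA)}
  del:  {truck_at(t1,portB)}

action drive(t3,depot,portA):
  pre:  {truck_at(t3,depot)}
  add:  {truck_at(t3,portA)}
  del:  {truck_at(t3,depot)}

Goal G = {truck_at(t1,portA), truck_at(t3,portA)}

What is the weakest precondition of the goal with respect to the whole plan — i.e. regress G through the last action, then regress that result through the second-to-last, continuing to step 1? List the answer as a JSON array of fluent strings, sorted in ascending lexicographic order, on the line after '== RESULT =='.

Work backward from the goal:
  through step 2 (drive(t3,depot,portA)): drop {truck_at(t3,portA)}, keep {truck_at(t1,portA)}, require {truck_at(t3,depot)}
    → {truck_at(t1,portA), truck_at(t3,depot)}
  through step 1 (drive(t1,portB,portA)): drop {truck_at(t1,portA)}, keep {truck_at(t3,depot)}, require {truck_at(t1,portB)}
    → {truck_at(t1,portB), truck_at(t3,depot)}

== RESULT ==
["truck_at(t1,portB)", "truck_at(t3,depot)"]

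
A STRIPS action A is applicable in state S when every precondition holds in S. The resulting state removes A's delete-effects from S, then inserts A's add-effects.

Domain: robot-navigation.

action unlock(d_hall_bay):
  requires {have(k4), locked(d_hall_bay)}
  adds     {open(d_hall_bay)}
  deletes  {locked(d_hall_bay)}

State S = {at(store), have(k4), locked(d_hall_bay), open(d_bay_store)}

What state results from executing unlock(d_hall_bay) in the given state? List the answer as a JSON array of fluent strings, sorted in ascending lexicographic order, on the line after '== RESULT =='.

Compute (S \ del) ∪ add:
  pre ⊆ S: {have(k4), locked(d_hall_bay)} ⊆ S  — applicable
  S \ del = {at(store), have(k4), open(d_bay_store)}
  ∪ add   = {at(store), have(k4), open(d_bay_store), open(d_hall_bay)}

== RESULT ==
["at(store)", "have(k4)", "open(d_bay_store)", "open(d_hall_bay)"]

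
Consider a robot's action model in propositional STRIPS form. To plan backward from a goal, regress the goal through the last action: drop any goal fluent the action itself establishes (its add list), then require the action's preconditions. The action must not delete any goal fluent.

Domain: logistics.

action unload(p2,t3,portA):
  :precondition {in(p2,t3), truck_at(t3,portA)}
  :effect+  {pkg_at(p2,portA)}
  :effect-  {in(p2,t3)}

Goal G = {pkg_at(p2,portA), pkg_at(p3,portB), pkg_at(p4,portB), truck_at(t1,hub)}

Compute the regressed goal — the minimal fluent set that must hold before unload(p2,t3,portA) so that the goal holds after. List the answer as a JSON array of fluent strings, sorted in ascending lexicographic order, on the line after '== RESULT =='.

Compute (G \ add) ∪ pre:
  G ∩ del = {}  (empty — regression defined)
  G \ add = {pkg_at(p2,portA), pkg_at(p3,portB), pkg_at(p4,portB), truck_at(t1,hub)} \ {pkg_at(p2,portA)} = {pkg_at(p3,portB), pkg_at(p4,portB), truck_at(t1,hub)}
  ∪ pre   = {pkg_at(p3,portB), pkg_at(p4,portB), truck_at(t1,hub)} ∪ {in(p2,t3), truck_at(t3,portA)}
          = {in(p2,t3), pkg_at(p3,portB), pkg_at(p4,portB), truck_at(t1,hub), truck_at(t3,portA)}

== RESULT ==
["in(p2,t3)", "pkg_at(p3,portB)", "pkg_at(p4,portB)", "truck_at(t1,hub)", "truck_at(t3,portA)"]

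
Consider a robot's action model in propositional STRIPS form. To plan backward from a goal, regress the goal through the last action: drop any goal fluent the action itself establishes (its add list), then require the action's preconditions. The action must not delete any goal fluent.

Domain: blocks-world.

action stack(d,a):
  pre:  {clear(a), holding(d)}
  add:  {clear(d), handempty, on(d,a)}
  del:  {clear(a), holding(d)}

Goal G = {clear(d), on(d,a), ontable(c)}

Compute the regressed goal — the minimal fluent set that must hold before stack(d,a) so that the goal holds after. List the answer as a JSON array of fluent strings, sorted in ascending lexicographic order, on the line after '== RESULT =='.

Compute (G \ add) ∪ pre:
  G ∩ del = {}  (empty — regression defined)
  G \ add = {clear(d), on(d,a), ontable(c)} \ {clear(d), handempty, on(d,a)} = {ontable(c)}
  ∪ pre   = {ontable(c)} ∪ {clear(a), holding(d)}
          = {clear(a), holding(d), ontable(c)}

== RESULT ==
["clear(a)", "holding(d)", "ontable(c)"]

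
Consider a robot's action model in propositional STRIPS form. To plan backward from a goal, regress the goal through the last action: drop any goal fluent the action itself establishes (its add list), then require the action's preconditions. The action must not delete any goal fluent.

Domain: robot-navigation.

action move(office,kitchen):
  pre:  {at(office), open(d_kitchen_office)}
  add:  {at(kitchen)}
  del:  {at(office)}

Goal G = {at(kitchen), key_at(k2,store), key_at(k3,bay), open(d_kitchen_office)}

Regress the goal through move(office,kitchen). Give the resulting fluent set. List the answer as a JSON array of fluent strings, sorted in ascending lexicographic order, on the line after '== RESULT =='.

Regress:
  G ∩ del = {}  (empty — regression defined)
  G \ add = {at(kitchen), key_at(k2,store), key_at(k3,bay), open(d_kitchen_office)} \ {at(kitchen)} = {key_at(k2,store), key_at(k3,bay), open(d_kitchen_office)}
  ∪ pre   = {key_at(k2,store), key_at(k3,bay), open(d_kitchen_office)} ∪ {at(office), open(d_kitchen_office)}
          = {at(office), key_at(k2,store), key_at(k3,bay), open(d_kitchen_office)}

== RESULT ==
["at(office)", "key_at(k2,store)", "key_at(k3,bay)", "open(d_kitchen_office)"]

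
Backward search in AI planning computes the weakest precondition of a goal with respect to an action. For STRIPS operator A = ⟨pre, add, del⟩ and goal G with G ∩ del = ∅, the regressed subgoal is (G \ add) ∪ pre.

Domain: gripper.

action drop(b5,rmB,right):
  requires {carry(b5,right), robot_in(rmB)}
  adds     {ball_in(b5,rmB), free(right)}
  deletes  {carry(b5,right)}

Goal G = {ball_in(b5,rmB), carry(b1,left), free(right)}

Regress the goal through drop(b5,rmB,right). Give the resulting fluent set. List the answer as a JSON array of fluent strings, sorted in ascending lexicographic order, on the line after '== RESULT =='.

Regress:
  G ∩ del = {}  (empty — regression defined)
  G \ add = {ball_in(b5,rmB), carry(b1,left), free(right)} \ {ball_in(b5,rmB), free(right)} = {carry(b1,left)}
  ∪ pre   = {carry(b1,left)} ∪ {carry(b5,right), robot_in(rmB)}
          = {carry(b1,left), carry(b5,right), robot_in(rmB)}

== RESULT ==
["carry(b1,left)", "carry(b5,right)", "robot_in(rmB)"]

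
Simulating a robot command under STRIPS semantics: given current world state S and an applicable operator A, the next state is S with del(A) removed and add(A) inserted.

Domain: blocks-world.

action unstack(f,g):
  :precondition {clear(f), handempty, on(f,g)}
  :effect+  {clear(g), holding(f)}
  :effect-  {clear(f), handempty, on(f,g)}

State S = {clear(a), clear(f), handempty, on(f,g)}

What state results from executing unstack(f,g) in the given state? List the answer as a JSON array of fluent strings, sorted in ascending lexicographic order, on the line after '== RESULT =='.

Progress:
  pre ⊆ S: {clear(f), handempty, on(f,g)} ⊆ S  — applicable
  S \ del = {clear(a)}
  ∪ add   = {clear(a), clear(g), holding(f)}

== RESULT ==
["clear(a)", "clear(g)", "holding(f)"]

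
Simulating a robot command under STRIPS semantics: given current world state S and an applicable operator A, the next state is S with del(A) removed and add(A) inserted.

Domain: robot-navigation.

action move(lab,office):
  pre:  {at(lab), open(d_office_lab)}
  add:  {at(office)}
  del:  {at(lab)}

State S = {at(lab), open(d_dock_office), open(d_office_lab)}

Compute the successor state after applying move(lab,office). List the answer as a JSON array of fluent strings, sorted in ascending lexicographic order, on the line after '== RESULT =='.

Progress:
  pre ⊆ S: {at(lab), open(d_office_lab)} ⊆ S  — applicable
  S \ del = {open(d_dock_office), open(d_office_lab)}
  ∪ add   = {at(office), open(d_dock_office), open(d_office_lab)}

== RESULT ==
["at(office)", "open(d_dock_office)", "open(d_office_lab)"]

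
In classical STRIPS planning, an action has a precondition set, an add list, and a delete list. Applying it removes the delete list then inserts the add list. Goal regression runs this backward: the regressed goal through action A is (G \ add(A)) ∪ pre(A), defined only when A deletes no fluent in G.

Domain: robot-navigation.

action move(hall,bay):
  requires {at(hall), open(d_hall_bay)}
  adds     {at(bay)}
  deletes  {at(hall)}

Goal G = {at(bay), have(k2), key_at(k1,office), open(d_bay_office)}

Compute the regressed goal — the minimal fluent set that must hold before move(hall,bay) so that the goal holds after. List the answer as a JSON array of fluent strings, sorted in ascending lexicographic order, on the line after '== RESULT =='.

Compute (G \ add) ∪ pre:
  G ∩ del = {}  (empty — regression defined)
  G \ add = {at(bay), have(k2), key_at(k1,office), open(d_bay_office)} \ {at(bay)} = {have(k2), key_at(k1,office), open(d_bay_office)}
  ∪ pre   = {have(k2), key_at(k1,office), open(d_bay_office)} ∪ {at(hall), open(d_hall_bay)}
          = {at(hall), have(k2), key_at(k1,office), open(d_bay_office), open(d_hall_bay)}

== RESULT ==
["at(hall)", "have(k2)", "key_at(k1,office)", "open(d_bay_office)", "open(d_hall_bay)"]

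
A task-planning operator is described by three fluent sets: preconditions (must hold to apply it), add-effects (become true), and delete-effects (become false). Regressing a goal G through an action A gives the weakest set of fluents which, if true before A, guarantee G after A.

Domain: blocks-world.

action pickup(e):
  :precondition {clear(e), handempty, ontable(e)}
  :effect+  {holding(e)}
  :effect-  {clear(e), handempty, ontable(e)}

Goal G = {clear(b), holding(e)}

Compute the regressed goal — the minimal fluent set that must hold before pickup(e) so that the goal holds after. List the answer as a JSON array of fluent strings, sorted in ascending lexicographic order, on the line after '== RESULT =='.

Regress:
  G ∩ del = {}  (empty — regression defined)
  G \ add = {clear(b), holding(e)} \ {holding(e)} = {clear(b)}
  ∪ pre   = {clear(b)} ∪ {clear(e), handempty, ontable(e)}
          = {clear(b), clear(e), handempty, ontable(e)}

== RESULT ==
["clear(b)", "clear(e)", "handempty", "ontable(e)"]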